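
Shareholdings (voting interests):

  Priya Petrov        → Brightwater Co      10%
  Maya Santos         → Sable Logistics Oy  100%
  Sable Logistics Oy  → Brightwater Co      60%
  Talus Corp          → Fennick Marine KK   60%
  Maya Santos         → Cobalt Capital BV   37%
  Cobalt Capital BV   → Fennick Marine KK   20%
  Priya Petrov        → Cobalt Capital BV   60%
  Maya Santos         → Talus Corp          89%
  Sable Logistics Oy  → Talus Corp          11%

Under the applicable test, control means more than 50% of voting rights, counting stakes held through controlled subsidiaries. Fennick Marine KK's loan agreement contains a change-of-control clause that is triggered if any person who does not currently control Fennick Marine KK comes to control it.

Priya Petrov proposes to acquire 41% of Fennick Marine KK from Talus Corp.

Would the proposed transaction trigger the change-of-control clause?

Yes

The purchase adds only to Priya's holdings (Talus's stake shrinks), so Priya is the only person who could newly come to control Fennick.
Priya holds 60% of Cobalt, so Priya controls Cobalt.
In Fennick, Priya's side holds only 20%, not > 50%.
So before the transaction, Priya does not control Fennick.
After the purchase, Priya holds 41% of Fennick directly, and Talus's stake falls to 19%.
Cobalt and Priya together hold 20% + 41% = 61% of Fennick, so Priya controls Fennick.
Priya did not control Fennick before and does after, so the clause is triggered.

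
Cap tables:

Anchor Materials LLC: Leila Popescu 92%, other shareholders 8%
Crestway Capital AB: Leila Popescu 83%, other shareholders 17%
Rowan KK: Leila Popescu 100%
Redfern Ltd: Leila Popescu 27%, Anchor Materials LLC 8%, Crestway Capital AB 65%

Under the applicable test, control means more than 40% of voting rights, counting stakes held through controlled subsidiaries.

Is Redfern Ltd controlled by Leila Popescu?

Leila holds 83% of Crestway, so Leila controls Crestway.
Leila holds 92% of Anchor, so Leila controls Anchor.
Leila and Anchor and Crestway together hold 27% + 8% + 65% = 100% of Redfern, so Leila controls Redfern.

Yes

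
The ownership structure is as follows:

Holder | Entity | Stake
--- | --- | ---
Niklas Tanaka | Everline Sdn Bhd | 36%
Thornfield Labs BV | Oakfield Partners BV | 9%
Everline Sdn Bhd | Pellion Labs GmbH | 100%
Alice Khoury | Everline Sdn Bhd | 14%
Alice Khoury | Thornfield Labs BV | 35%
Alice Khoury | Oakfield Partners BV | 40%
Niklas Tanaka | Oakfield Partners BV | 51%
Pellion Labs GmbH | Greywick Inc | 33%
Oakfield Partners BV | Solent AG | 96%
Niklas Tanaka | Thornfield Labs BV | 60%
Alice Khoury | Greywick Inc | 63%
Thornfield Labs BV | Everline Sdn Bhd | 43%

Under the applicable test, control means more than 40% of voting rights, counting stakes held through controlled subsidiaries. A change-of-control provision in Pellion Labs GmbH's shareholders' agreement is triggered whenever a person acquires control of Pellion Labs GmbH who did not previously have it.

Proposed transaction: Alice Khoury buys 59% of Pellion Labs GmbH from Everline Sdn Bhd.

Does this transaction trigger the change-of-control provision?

Yes

The purchase adds only to Alice's holdings (Everline's stake shrinks), so Alice is the only person who could newly come to control Pellion.
Alice holds 63% of Greywick, so Alice controls Greywick.
Neither Alice nor any entity Alice controls holds any voting interest in Pellion.
So before the transaction, Alice does not control Pellion.
After the purchase, Alice holds 59% of Pellion directly, and Everline's stake falls to 41%.
Alice holds 59% of Pellion, so Alice controls Pellion.
Alice did not control Pellion before and does after, so the clause is triggered.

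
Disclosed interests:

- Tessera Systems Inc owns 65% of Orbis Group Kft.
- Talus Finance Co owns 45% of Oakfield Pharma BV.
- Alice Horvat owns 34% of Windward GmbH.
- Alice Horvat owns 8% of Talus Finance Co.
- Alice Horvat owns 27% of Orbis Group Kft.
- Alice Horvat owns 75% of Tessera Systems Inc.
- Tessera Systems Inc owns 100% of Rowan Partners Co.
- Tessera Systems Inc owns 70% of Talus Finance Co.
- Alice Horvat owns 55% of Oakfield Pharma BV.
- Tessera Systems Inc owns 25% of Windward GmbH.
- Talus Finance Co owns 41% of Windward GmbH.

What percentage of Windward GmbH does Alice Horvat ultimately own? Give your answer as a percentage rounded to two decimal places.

Alice reaches Windward along 4 paths.
Via Tessera: 75% × 25% = 18.75%.
Direct stake: 34% = 34%.
Via Talus: 8% × 41% = 3.28%.
Via Tessera → Talus: 75% × 70% × 41% = 21.525%.
Total: 18.75% + 34% + 3.28% + 21.525% = 77.555%.
Rounded: 77.56%.

77.56%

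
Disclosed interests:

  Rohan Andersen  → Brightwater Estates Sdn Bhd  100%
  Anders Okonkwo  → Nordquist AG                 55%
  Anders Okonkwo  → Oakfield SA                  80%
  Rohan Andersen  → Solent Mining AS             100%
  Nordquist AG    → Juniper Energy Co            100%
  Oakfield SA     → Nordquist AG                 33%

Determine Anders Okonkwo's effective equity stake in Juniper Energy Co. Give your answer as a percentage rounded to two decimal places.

Anders reaches Juniper along 2 paths.
Via Oakfield → Nordquist: 80% × 33% × 100% = 26.4%.
Via Nordquist: 55% × 100% = 55%.
Total: 26.4% + 55% = 81.4%.
Rounded: 81.40%.

81.40%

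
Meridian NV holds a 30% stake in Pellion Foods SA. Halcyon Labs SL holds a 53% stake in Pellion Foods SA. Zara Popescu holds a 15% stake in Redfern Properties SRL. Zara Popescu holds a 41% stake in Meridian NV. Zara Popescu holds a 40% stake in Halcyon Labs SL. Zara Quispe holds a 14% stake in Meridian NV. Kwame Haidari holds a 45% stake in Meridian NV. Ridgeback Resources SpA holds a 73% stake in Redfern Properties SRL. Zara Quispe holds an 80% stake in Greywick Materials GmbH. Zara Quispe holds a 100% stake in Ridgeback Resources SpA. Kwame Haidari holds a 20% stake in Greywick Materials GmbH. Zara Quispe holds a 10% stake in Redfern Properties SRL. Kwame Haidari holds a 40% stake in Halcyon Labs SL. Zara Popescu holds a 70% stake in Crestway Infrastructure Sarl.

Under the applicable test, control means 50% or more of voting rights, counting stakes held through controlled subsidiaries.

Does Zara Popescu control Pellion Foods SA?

No

Zara Popescu holds 70% of Crestway, so Zara Popescu controls Crestway.
Neither Zara Popescu nor any entity Zara Popescu controls holds any voting interest in Pellion.
So Zara Popescu does not control Pellion.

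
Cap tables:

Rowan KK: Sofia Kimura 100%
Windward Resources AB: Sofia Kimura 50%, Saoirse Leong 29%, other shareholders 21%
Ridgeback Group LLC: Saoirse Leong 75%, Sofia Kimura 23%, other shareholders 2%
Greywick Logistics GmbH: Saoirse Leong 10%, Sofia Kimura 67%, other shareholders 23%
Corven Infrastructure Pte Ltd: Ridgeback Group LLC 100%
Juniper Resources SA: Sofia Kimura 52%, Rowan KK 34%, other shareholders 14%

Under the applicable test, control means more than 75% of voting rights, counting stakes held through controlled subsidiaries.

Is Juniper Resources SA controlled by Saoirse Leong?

Saoirse's largest direct stake is 75% in Ridgeback, which does not meet the threshold, so Saoirse controls no company.
Neither Saoirse nor any entity Saoirse controls holds any voting interest in Juniper.
So Saoirse does not control Juniper.

No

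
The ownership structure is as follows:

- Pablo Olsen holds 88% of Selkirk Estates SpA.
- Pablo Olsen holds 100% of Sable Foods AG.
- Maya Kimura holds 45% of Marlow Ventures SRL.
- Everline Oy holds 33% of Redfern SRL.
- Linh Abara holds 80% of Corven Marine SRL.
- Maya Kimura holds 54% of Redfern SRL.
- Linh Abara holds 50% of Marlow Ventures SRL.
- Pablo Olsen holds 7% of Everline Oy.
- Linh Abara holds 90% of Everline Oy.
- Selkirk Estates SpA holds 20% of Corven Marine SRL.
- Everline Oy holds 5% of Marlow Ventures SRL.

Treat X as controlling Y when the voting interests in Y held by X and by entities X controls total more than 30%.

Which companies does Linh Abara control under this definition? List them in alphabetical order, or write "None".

Linh holds 90% of Everline, so Linh controls Everline.
Everline and Linh together hold 5% + 50% = 55% of Marlow, so Linh controls Marlow.
Everline holds 33% of Redfern, so Linh controls Redfern.
Linh holds 80% of Corven, so Linh controls Corven.
No other company's threshold is met.

Corven Marine SRL, Everline Oy, Marlow Ventures SRL, Redfern SRL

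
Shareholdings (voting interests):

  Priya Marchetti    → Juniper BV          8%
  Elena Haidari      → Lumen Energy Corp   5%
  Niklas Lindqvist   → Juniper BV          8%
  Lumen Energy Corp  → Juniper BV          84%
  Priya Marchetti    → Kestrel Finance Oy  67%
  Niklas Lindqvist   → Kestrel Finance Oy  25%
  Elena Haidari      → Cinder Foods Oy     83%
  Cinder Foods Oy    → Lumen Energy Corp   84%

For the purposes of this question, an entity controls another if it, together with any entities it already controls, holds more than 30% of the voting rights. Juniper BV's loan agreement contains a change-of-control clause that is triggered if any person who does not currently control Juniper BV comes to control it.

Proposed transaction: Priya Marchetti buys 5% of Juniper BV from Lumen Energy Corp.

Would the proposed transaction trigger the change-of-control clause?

The purchase adds only to Priya's holdings (Lumen's stake shrinks), so Priya is the only person who could newly come to control Juniper.
Priya holds 67% of Kestrel, so Priya controls Kestrel.
In Juniper, Priya's side holds only 8%, not > 30%.
So before the transaction, Priya does not control Juniper.
After the purchase, Priya's direct stake in Juniper rises to 8% + 5% = 13%, and Lumen's stake falls to 79%.
After the transaction, Priya's side holds 13% of Juniper, not > 30%, so Priya still does not control Juniper.
No new person acquires control, so the clause is not triggered.

No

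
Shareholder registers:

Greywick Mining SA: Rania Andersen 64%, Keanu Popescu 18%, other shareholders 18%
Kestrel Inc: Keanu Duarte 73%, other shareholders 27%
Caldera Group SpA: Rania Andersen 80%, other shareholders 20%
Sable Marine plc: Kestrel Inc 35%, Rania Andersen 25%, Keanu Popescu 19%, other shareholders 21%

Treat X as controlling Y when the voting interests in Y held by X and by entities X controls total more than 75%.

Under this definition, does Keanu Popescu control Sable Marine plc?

Keanu Popescu's largest direct stake is 19% in Sable, which does not meet the threshold, so Keanu Popescu controls no company.
In Sable, Keanu Popescu's side holds only 19%, not > 75%.
So Keanu Popescu does not control Sable.

No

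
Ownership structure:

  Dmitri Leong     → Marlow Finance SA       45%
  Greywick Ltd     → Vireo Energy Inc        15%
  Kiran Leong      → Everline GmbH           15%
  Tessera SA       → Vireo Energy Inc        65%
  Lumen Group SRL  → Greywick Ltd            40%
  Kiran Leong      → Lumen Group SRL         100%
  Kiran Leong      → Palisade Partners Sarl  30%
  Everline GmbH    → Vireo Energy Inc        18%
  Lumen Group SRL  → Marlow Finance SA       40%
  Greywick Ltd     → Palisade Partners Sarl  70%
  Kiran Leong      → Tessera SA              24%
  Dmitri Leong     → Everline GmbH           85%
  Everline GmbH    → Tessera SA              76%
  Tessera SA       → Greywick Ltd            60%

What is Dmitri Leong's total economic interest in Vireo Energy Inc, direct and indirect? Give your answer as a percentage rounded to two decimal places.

63.10%

Dmitri reaches Vireo along 3 paths.
Via Everline → Tessera: 85% × 76% × 65% = 41.99%.
Via Everline: 85% × 18% = 15.3%.
Via Everline → Tessera → Greywick: 85% × 76% × 60% × 15% = 5.814%.
Total: 41.99% + 15.3% + 5.814% = 63.104%.
Rounded: 63.10%.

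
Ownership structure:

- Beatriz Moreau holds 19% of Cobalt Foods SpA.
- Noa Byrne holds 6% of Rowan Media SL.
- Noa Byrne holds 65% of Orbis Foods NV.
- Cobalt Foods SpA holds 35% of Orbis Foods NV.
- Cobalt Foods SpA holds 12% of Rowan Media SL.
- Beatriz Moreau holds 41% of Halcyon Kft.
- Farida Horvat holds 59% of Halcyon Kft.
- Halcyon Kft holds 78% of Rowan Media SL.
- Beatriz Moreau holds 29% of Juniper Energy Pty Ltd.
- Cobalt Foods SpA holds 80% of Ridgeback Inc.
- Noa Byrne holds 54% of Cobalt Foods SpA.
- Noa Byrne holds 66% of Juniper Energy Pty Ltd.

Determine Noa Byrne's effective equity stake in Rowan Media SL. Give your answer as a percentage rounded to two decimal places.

Noa reaches Rowan along 2 paths.
Direct stake: 6% = 6%.
Via Cobalt: 54% × 12% = 6.48%.
Total: 6% + 6.48% = 12.48%.

12.48%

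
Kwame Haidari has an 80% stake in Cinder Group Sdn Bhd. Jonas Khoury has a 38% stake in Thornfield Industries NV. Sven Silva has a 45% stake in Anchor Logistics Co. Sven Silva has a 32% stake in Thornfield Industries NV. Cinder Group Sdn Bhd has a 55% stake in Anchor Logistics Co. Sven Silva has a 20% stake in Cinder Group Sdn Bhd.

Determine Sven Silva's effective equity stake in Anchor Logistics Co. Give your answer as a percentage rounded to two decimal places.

Sven reaches Anchor along 2 paths.
Direct stake: 45% = 45%.
Via Cinder: 20% × 55% = 11%.
Total: 45% + 11% = 56%.
Rounded: 56.00%.

56.00%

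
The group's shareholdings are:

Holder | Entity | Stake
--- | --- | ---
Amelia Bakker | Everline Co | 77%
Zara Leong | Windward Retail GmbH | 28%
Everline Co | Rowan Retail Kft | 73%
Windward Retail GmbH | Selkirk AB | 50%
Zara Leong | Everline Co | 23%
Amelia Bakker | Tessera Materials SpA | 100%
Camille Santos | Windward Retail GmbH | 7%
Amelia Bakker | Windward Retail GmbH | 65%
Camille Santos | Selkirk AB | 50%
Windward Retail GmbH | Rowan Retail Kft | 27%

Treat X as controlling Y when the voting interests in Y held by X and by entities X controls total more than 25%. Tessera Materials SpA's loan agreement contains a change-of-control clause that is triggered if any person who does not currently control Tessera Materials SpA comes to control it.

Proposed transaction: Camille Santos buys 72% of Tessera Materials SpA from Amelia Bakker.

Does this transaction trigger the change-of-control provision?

Yes

The purchase adds only to Camille's holdings (Amelia's stake shrinks), so Camille is the only person who could newly come to control Tessera.
Camille holds 50% of Selkirk, so Camille controls Selkirk.
Neither Camille nor any entity Camille controls holds any voting interest in Tessera.
So before the transaction, Camille does not control Tessera.
After the purchase, Camille holds 72% of Tessera directly, and Amelia's stake falls to 28%.
Camille holds 72% of Tessera, so Camille controls Tessera.
Camille did not control Tessera before and does after, so the clause is triggered.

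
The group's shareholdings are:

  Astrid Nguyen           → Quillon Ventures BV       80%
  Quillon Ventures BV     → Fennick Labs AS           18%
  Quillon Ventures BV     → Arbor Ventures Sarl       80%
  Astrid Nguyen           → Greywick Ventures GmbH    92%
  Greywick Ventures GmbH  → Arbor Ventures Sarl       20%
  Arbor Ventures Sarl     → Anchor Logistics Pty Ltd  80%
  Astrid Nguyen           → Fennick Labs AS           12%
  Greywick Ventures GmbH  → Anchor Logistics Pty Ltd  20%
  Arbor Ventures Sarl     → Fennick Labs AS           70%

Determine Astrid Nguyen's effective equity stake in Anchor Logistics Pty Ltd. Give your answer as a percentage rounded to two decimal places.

84.32%

Astrid reaches Anchor along 3 paths.
Via Greywick: 92% × 20% = 18.4%.
Via Greywick → Arbor: 92% × 20% × 80% = 14.72%.
Via Quillon → Arbor: 80% × 80% × 80% = 51.2%.
Total: 18.4% + 14.72% + 51.2% = 84.32%.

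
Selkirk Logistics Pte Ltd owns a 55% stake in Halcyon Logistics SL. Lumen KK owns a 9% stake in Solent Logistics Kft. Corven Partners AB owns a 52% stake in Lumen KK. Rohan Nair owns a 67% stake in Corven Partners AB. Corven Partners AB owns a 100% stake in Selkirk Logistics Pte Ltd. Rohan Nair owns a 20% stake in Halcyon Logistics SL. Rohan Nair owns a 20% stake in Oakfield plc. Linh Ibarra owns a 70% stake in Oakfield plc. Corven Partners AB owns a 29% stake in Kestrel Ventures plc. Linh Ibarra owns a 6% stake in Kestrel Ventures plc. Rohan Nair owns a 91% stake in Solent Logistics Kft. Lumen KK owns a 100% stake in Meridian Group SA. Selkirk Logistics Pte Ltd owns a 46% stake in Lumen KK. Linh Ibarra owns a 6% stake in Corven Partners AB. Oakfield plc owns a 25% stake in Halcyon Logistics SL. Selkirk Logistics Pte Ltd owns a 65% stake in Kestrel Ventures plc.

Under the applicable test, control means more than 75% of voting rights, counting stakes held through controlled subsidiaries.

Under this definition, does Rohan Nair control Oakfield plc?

Rohan holds 91% of Solent, so Rohan controls Solent.
In Oakfield, Rohan's side holds only 20%, not > 75%.
So Rohan does not control Oakfield.

No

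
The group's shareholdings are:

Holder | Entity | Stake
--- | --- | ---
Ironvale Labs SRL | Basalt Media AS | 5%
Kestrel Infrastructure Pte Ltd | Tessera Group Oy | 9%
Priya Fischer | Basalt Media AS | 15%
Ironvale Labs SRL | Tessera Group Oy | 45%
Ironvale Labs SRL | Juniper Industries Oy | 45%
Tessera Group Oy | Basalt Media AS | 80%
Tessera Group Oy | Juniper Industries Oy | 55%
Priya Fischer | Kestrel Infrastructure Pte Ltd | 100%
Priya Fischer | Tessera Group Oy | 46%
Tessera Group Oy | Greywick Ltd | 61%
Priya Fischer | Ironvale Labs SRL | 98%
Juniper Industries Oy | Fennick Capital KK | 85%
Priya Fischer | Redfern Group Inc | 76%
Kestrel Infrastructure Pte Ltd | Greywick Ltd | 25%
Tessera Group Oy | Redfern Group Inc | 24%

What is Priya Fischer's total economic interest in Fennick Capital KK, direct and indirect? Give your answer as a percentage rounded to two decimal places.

Priya reaches Fennick along 4 paths.
Via Ironvale → Tessera → Juniper: 98% × 45% × 55% × 85% = 20.61675%.
Via Tessera → Juniper: 46% × 55% × 85% = 21.505%.
Via Kestrel → Tessera → Juniper: 100% × 9% × 55% × 85% = 4.2075%.
Via Ironvale → Juniper: 98% × 45% × 85% = 37.485%.
Total: 20.61675% + 21.505% + 4.2075% + 37.485% = 83.81425%.
Rounded: 83.81%.

83.81%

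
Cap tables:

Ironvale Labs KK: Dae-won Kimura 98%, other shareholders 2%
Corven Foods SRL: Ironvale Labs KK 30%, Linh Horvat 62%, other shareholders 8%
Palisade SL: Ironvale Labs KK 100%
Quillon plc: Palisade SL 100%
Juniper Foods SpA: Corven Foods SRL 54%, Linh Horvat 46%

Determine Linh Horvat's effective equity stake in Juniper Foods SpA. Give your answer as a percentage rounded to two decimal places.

Linh reaches Juniper along 2 paths.
Via Corven: 62% × 54% = 33.48%.
Direct stake: 46% = 46%.
Total: 33.48% + 46% = 79.48%.

79.48%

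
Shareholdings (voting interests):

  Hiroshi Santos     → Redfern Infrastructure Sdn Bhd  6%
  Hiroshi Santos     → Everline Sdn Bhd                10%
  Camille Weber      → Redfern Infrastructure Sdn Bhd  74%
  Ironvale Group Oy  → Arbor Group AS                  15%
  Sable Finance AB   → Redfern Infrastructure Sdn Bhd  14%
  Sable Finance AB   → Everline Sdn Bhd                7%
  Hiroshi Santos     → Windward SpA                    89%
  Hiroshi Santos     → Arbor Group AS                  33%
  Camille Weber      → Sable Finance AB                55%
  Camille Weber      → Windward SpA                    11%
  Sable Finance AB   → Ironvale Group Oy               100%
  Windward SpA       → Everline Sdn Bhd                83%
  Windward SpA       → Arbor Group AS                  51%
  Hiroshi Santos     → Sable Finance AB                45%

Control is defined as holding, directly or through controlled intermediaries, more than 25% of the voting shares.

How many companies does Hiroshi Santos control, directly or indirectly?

5

Hiroshi holds 45% of Sable, so Hiroshi controls Sable.
Sable holds 100% of Ironvale, so Hiroshi controls Ironvale.
Hiroshi holds 89% of Windward, so Hiroshi controls Windward.
Hiroshi and Windward and Sable together hold 10% + 83% + 7% = 100% of Everline, so Hiroshi controls Everline.
Windward and Hiroshi and Ironvale together hold 51% + 33% + 15% = 99% of Arbor, so Hiroshi controls Arbor.
No other company's threshold is met.
Hiroshi controls 5 companies.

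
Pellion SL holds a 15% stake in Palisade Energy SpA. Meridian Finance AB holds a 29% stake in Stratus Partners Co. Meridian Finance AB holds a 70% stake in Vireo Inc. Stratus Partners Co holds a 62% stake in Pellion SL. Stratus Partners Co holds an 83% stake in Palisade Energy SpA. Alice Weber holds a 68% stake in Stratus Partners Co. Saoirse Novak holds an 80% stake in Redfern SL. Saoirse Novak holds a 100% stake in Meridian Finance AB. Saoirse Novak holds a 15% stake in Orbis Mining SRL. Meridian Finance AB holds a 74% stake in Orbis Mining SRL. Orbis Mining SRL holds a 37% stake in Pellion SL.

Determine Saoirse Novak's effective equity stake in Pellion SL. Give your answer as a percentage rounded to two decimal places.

Saoirse reaches Pellion along 3 paths.
Via Meridian → Orbis: 100% × 74% × 37% = 27.38%.
Via Orbis: 15% × 37% = 5.55%.
Via Meridian → Stratus: 100% × 29% × 62% = 17.98%.
Total: 27.38% + 5.55% + 17.98% = 50.91%.

50.91%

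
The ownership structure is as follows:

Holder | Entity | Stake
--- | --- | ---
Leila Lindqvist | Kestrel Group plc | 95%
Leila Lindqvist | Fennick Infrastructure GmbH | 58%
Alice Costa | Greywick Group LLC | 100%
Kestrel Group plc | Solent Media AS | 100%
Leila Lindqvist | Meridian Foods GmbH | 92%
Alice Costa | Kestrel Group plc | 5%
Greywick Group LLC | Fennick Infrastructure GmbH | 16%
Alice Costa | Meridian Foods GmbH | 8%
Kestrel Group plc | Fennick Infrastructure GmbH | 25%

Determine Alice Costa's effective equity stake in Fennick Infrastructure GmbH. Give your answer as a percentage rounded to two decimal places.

Alice reaches Fennick along 2 paths.
Via Kestrel: 5% × 25% = 1.25%.
Via Greywick: 100% × 16% = 16%.
Total: 1.25% + 16% = 17.25%.

17.25%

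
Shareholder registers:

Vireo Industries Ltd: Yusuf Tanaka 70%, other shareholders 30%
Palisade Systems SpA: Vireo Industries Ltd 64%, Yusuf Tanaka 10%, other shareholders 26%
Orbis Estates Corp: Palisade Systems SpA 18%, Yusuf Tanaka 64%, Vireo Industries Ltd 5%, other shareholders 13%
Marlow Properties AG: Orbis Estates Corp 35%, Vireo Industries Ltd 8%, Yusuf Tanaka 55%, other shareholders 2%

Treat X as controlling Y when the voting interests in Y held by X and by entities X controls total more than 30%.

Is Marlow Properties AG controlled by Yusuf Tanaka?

Yusuf holds 70% of Vireo, so Yusuf controls Vireo.
Vireo and Yusuf together hold 64% + 10% = 74% of Palisade, so Yusuf controls Palisade.
Palisade and Yusuf and Vireo together hold 18% + 64% + 5% = 87% of Orbis, so Yusuf controls Orbis.
Orbis and Vireo and Yusuf together hold 35% + 8% + 55% = 98% of Marlow, so Yusuf controls Marlow.

Yes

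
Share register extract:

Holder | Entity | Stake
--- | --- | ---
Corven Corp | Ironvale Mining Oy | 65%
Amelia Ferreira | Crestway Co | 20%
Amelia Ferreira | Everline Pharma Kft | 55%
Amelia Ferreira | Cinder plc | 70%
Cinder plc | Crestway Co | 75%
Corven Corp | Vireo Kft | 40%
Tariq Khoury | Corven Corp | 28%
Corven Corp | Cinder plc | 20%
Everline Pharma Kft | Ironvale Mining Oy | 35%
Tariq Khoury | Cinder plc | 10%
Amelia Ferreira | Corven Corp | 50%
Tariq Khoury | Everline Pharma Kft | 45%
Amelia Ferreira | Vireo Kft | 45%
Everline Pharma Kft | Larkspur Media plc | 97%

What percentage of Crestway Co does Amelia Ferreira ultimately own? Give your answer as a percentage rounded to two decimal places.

Amelia reaches Crestway along 3 paths.
Direct stake: 20% = 20%.
Via Cinder: 70% × 75% = 52.5%.
Via Corven → Cinder: 50% × 20% × 75% = 7.5%.
Total: 20% + 52.5% + 7.5% = 80%.
Rounded: 80.00%.

80.00%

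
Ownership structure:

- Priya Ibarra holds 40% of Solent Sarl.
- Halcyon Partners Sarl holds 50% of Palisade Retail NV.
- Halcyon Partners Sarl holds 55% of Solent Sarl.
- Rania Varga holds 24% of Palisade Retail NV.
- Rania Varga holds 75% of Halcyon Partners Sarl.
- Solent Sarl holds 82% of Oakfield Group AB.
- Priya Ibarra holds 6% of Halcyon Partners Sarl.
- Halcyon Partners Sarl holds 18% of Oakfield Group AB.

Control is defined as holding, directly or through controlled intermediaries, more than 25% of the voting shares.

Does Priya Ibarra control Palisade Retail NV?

Priya holds 40% of Solent, so Priya controls Solent.
Solent holds 82% of Oakfield, so Priya controls Oakfield.
Neither Priya nor any entity Priya controls holds any voting interest in Palisade.
So Priya does not control Palisade.

No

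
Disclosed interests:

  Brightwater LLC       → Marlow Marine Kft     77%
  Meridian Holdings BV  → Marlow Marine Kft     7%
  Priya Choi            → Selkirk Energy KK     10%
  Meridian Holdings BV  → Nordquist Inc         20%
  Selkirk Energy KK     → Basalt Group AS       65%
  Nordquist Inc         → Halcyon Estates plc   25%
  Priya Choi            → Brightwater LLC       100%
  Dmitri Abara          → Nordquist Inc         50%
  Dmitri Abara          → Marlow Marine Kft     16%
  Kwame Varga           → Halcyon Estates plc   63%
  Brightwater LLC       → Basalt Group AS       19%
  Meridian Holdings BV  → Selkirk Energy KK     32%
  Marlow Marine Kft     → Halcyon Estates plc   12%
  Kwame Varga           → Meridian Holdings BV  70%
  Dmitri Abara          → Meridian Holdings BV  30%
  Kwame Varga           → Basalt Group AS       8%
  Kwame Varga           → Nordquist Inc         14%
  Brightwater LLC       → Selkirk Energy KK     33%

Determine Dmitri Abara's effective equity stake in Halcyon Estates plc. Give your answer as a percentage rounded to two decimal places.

16.17%

Dmitri reaches Halcyon along 4 paths.
Via Nordquist: 50% × 25% = 12.5%.
Via Meridian → Nordquist: 30% × 20% × 25% = 1.5%.
Via Meridian → Marlow: 30% × 7% × 12% = 0.252%.
Via Marlow: 16% × 12% = 1.92%.
Total: 12.5% + 1.5% + 0.252% + 1.92% = 16.172%.
Rounded: 16.17%.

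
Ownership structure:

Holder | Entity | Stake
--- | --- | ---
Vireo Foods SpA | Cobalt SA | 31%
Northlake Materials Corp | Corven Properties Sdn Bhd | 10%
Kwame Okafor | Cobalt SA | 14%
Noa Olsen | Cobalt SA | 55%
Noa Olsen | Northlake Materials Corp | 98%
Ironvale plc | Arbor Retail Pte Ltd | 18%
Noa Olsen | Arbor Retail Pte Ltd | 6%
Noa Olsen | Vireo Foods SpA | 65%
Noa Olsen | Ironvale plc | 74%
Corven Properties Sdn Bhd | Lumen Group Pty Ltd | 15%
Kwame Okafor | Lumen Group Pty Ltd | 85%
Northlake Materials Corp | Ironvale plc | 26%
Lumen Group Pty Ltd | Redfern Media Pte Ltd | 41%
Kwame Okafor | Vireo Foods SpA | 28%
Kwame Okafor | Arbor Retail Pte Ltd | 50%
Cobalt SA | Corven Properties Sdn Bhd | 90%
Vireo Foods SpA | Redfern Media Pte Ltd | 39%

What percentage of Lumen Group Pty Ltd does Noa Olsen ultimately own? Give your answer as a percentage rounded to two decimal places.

Noa reaches Lumen along 3 paths.
Via Cobalt → Corven: 55% × 90% × 15% = 7.425%.
Via Vireo → Cobalt → Corven: 65% × 31% × 90% × 15% = 2.72025%.
Via Northlake → Corven: 98% × 10% × 15% = 1.47%.
Total: 7.425% + 2.72025% + 1.47% = 11.61525%.
Rounded: 11.62%.

11.62%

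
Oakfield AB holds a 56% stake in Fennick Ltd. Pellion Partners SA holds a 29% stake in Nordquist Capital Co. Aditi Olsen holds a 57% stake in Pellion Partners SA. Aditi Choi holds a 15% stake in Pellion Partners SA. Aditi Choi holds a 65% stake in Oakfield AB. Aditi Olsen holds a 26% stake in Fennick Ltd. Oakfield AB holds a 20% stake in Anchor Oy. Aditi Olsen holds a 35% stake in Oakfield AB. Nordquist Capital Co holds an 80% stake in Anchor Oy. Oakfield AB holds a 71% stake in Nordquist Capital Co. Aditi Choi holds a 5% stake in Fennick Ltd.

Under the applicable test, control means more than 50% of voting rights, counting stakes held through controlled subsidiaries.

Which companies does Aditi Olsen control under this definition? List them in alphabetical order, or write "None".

Pellion Partners SA

Aditi Olsen holds 57% of Pellion, so Aditi Olsen controls Pellion.
No other company's threshold is met.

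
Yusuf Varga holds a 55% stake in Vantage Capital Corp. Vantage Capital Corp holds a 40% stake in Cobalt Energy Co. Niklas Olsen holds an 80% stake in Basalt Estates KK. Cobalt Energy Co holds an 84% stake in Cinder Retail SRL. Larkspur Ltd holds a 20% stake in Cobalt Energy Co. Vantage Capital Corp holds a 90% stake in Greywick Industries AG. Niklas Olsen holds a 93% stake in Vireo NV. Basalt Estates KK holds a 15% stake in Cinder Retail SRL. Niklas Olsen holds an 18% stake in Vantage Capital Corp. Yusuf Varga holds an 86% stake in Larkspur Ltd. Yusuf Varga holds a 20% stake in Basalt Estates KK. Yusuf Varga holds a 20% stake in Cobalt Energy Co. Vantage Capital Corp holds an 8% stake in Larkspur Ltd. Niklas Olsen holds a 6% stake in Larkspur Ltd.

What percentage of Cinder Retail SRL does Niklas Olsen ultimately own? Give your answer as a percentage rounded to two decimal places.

Niklas reaches Cinder along 4 paths.
Via Basalt: 80% × 15% = 12%.
Via Vantage → Cobalt: 18% × 40% × 84% = 6.048%.
Via Larkspur → Cobalt: 6% × 20% × 84% = 1.008%.
Via Vantage → Larkspur → Cobalt: 18% × 8% × 20% × 84% = 0.24192%.
Total: 12% + 6.048% + 1.008% + 0.24192% = 19.29792%.
Rounded: 19.30%.

19.30%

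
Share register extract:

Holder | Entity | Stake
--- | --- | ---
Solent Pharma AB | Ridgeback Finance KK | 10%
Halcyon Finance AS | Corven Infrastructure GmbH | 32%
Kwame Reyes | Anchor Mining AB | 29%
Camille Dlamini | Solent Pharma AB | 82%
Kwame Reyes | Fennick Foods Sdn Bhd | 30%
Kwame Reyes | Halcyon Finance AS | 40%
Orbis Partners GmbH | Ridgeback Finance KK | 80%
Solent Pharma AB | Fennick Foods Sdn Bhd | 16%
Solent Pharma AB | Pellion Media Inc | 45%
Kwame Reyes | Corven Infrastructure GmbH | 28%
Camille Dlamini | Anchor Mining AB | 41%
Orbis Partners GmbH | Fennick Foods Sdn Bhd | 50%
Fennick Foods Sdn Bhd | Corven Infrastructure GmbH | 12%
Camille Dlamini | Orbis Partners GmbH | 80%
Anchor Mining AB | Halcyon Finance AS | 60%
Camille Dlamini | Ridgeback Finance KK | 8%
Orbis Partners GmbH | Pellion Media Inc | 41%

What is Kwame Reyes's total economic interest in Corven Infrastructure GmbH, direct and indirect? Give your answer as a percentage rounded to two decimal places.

49.97%

Kwame reaches Corven along 4 paths.
Direct stake: 28% = 28%.
Via Anchor → Halcyon: 29% × 60% × 32% = 5.568%.
Via Halcyon: 40% × 32% = 12.8%.
Via Fennick: 30% × 12% = 3.6%.
Total: 28% + 5.568% + 12.8% + 3.6% = 49.968%.
Rounded: 49.97%.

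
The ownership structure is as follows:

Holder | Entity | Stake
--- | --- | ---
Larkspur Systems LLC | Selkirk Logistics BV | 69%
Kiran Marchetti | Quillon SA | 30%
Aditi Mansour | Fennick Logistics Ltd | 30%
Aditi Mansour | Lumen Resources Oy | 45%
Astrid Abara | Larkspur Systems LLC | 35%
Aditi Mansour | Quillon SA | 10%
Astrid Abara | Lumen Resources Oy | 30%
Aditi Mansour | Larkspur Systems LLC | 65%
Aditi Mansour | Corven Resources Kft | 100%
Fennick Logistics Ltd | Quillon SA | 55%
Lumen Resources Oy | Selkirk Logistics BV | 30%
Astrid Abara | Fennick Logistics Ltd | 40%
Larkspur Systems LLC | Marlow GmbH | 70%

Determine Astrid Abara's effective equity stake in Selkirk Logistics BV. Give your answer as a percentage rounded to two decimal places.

33.15%

Astrid reaches Selkirk along 2 paths.
Via Lumen: 30% × 30% = 9%.
Via Larkspur: 35% × 69% = 24.15%.
Total: 9% + 24.15% = 33.15%.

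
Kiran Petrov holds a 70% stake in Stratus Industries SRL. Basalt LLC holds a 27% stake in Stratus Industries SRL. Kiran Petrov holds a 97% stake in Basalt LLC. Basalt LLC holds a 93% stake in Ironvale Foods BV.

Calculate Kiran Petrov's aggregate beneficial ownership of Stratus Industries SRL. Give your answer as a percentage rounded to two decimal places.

Kiran reaches Stratus along 2 paths.
Direct stake: 70% = 70%.
Via Basalt: 97% × 27% = 26.19%.
Total: 70% + 26.19% = 96.19%.

96.19%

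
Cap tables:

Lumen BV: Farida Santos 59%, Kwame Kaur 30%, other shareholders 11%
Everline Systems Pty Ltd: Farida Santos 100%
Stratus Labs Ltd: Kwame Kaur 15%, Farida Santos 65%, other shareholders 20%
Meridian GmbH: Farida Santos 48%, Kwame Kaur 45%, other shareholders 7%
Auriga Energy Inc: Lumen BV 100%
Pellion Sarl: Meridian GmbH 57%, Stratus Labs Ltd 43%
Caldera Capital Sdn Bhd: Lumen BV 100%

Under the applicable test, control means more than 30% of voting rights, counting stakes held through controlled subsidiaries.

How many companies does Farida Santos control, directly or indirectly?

Farida holds 59% of Lumen, so Farida controls Lumen.
Farida holds 100% of Everline, so Farida controls Everline.
Farida holds 65% of Stratus, so Farida controls Stratus.
Farida holds 48% of Meridian, so Farida controls Meridian.
Lumen holds 100% of Auriga, so Farida controls Auriga.
Meridian and Stratus together hold 57% + 43% = 100% of Pellion, so Farida controls Pellion.
Lumen holds 100% of Caldera, so Farida controls Caldera.
Farida controls 7 companies.

7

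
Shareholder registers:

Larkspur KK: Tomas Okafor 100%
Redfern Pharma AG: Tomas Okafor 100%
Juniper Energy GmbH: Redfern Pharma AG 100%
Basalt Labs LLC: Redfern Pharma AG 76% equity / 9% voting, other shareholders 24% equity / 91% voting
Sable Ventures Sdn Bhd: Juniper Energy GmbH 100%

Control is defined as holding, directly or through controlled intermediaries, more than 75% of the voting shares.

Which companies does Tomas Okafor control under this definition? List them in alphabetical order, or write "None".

Juniper Energy GmbH, Larkspur KK, Redfern Pharma AG, Sable Ventures Sdn Bhd

Tomas holds 100% of Larkspur, so Tomas controls Larkspur.
Tomas holds 100% of Redfern, so Tomas controls Redfern.
Redfern holds 100% of Juniper, so Tomas controls Juniper.
Juniper holds 100% of Sable, so Tomas controls Sable.
No other company's threshold is met.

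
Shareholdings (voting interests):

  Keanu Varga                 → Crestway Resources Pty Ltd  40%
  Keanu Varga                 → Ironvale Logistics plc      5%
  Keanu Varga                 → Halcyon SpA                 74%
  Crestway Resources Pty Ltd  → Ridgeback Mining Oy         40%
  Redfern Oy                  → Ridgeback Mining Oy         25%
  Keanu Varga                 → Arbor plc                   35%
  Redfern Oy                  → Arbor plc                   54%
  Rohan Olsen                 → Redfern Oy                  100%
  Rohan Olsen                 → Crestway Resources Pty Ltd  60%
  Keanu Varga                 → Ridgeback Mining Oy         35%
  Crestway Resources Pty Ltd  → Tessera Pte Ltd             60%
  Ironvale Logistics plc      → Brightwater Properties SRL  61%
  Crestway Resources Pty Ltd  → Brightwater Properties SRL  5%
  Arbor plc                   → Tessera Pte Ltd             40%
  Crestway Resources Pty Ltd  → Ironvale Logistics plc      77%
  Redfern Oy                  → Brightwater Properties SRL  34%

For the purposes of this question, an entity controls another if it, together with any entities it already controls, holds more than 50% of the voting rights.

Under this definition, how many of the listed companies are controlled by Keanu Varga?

Keanu holds 74% of Halcyon, so Keanu controls Halcyon.
No other company's threshold is met.
Keanu controls 1 company.

1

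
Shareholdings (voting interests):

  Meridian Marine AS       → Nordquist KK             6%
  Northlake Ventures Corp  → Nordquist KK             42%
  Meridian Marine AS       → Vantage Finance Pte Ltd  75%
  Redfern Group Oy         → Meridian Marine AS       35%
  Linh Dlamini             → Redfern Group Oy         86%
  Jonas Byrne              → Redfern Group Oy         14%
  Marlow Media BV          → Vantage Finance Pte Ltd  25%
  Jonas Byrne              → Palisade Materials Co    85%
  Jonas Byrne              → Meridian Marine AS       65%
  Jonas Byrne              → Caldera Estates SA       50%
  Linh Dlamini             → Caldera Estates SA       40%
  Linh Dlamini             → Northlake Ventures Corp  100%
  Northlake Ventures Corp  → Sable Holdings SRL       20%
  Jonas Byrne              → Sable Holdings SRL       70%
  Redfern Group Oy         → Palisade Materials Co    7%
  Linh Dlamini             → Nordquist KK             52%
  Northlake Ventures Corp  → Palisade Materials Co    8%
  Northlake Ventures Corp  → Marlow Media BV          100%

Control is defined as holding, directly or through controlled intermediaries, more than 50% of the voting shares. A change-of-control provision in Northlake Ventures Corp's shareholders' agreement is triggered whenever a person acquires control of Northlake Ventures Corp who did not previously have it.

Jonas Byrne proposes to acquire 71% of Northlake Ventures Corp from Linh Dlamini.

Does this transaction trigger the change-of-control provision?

The purchase adds only to Jonas's holdings (Linh's stake shrinks), so Jonas is the only person who could newly come to control Northlake.
Jonas holds 85% of Palisade, so Jonas controls Palisade.
Jonas holds 65% of Meridian, so Jonas controls Meridian.
Jonas holds 70% of Sable, so Jonas controls Sable.
Meridian holds 75% of Vantage, so Jonas controls Vantage.
Neither Jonas nor any entity Jonas controls holds any voting interest in Northlake.
So before the transaction, Jonas does not control Northlake.
After the purchase, Jonas holds 71% of Northlake directly, and Linh's stake falls to 29%.
Jonas holds 71% of Northlake, so Jonas controls Northlake.
Jonas did not control Northlake before and does after, so the clause is triggered.

Yes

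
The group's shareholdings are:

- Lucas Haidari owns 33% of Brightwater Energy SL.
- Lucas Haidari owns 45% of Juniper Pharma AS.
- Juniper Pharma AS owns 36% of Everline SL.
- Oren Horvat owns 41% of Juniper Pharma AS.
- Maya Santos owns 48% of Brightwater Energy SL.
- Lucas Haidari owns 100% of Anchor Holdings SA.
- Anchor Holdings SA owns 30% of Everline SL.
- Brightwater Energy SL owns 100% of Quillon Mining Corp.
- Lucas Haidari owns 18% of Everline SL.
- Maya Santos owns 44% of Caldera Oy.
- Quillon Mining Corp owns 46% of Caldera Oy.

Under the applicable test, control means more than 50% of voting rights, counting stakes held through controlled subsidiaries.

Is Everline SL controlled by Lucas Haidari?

Lucas holds 100% of Anchor, so Lucas controls Anchor.
In Everline, Lucas's side holds only 18% + 30% = 48%, not > 50%.
So Lucas does not control Everline.

No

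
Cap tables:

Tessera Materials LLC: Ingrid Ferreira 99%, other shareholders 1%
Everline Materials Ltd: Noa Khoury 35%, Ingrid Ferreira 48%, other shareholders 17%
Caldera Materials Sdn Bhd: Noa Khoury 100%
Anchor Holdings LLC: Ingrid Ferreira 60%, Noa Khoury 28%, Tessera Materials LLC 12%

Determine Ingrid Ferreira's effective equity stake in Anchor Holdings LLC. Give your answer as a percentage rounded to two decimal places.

Ingrid reaches Anchor along 2 paths.
Direct stake: 60% = 60%.
Via Tessera: 99% × 12% = 11.88%.
Total: 60% + 11.88% = 71.88%.

71.88%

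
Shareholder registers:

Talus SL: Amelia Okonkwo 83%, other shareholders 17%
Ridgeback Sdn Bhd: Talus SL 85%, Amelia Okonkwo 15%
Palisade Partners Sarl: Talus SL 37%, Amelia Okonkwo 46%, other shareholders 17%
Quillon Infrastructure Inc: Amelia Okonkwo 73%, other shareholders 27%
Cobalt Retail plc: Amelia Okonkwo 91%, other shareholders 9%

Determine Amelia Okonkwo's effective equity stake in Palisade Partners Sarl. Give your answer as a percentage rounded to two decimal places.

Amelia reaches Palisade along 2 paths.
Via Talus: 83% × 37% = 30.71%.
Direct stake: 46% = 46%.
Total: 30.71% + 46% = 76.71%.

76.71%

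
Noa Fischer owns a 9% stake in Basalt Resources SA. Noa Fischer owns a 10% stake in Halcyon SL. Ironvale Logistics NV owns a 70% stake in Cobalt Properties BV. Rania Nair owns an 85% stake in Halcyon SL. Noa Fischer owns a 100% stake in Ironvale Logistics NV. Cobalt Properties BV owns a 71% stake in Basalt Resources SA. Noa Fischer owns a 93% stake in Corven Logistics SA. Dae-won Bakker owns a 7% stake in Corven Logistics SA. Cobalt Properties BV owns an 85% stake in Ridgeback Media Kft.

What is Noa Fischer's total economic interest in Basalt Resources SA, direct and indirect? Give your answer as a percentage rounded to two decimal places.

58.70%

Noa reaches Basalt along 2 paths.
Via Ironvale → Cobalt: 100% × 70% × 71% = 49.7%.
Direct stake: 9% = 9%.
Total: 49.7% + 9% = 58.7%.
Rounded: 58.70%.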